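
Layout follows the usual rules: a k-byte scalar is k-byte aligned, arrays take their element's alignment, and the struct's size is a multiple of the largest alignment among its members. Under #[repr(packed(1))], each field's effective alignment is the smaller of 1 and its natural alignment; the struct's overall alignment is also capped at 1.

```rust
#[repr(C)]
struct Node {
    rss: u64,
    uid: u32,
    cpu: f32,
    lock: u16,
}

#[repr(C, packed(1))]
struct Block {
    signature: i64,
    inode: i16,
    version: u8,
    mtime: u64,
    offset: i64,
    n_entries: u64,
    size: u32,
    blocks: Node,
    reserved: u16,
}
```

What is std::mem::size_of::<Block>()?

65

Node: @0: rss [8B, align 8] → 8; @8: uid [4B, align 4] → 12; @12: cpu [4B, align 4] → 16; @16: lock [2B, align 2] → 18; +6 tail pad (align 8); size 24, align 8
@0: signature [8B, align 1] → 8
@8: inode [2B, align 1] → 10
@10: version [1B, align 1] → 11
@11: mtime [8B, align 1] → 19
@19: offset [8B, align 1] → 27
@27: n_entries [8B, align 1] → 35
@35: size [4B, align 1] → 39
@39: blocks [24B, align 1] → 63
@63: reserved [2B, align 1] → 65
size 65, align 1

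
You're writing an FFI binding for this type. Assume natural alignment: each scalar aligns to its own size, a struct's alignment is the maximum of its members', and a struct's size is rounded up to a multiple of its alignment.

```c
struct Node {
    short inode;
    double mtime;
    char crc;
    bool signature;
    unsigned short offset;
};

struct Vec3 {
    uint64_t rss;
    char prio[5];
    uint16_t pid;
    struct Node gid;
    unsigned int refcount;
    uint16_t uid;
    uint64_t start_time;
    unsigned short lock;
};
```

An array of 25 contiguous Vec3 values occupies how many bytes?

Node: 0..2  inode  (2B, 2-aligned); 2..8  -- padding (6B); 8..16  mtime  (8B, 8-aligned); 16..17  crc  (1B, 1-aligned); 17..18  signature  (1B, 1-aligned); 18..20  offset  (2B, 2-aligned); 20..24  -- tail padding (4B); sizeof = 24, alignof = 8
0..8  rss  (8B, 8-aligned)
8..13  prio  (5B, 1-aligned)
13..14  -- padding (1B)
14..16  pid  (2B, 2-aligned)
16..40  gid  (24B, 8-aligned)
40..44  refcount  (4B, 4-aligned)
44..46  uid  (2B, 2-aligned)
46..48  -- padding (2B)
48..56  start_time  (8B, 8-aligned)
56..58  lock  (2B, 2-aligned)
58..64  -- tail padding (6B)
sizeof = 64, alignof = 8
array of 25: 25 × 64 = 1600

1600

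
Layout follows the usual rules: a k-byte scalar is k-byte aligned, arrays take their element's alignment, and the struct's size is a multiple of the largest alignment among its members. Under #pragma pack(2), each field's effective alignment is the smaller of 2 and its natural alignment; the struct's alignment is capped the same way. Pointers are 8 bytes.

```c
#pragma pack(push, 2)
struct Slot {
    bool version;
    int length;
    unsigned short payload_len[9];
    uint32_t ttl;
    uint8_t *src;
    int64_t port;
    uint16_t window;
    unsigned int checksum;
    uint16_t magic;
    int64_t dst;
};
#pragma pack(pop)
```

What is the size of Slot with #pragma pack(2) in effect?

@0: version [1B, align 1] → 1
+1 pad (align 2)
@2: length [4B, align 2] → 6
@6: payload_len [18B, align 2] → 24
@24: ttl [4B, align 2] → 28
@28: src [8B, align 2] → 36
@36: port [8B, align 2] → 44
@44: window [2B, align 2] → 46
@46: checksum [4B, align 2] → 50
@50: magic [2B, align 2] → 52
@52: dst [8B, align 2] → 60
size 60, align 2

60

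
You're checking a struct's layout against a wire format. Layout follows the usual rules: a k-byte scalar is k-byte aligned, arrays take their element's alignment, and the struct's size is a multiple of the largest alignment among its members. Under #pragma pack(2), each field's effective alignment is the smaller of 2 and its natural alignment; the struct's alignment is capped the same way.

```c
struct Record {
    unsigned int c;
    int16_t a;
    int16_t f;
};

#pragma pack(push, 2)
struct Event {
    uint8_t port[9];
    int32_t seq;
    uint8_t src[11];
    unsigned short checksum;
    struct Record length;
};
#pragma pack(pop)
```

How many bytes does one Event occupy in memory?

Record: 0..4  c  (4B, 4-aligned); 4..6  a  (2B, 2-aligned); 6..8  f  (2B, 2-aligned); sizeof = 8, alignof = 4
0..9  port  (9B, 1-aligned)
9..10  -- padding (1B)
10..14  seq  (4B, 2-aligned)
14..25  src  (11B, 1-aligned)
25..26  -- padding (1B)
26..28  checksum  (2B, 2-aligned)
28..36  length  (8B, 2-aligned)
sizeof = 36, alignof = 2

36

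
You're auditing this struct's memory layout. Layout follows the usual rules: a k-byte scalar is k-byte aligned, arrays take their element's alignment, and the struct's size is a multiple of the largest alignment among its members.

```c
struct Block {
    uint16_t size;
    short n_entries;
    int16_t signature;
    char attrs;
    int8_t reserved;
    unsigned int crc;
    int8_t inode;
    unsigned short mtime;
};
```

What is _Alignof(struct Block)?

4

member alignments: size=2, n_entries=2, signature=2, attrs=1, reserved=1, crc=4, inode=1, mtime=2
max = 4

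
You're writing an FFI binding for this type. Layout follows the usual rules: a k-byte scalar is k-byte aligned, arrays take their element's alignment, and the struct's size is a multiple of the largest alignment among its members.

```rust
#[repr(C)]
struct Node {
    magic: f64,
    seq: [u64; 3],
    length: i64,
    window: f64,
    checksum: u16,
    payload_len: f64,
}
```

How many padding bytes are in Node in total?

6

magic at 0 (size 8, align 8) → ends 8
seq at 8 (size 24, align 8) → ends 32
length at 32 (size 8, align 8) → ends 40
window at 40 (size 8, align 8) → ends 48
checksum at 48 (size 2, align 2) → ends 50
pad 6 to align 8 for payload_len
payload_len at 56 (size 8, align 8) → ends 64
total 64 bytes, alignment 8
data bytes 58, size 64 → padding 6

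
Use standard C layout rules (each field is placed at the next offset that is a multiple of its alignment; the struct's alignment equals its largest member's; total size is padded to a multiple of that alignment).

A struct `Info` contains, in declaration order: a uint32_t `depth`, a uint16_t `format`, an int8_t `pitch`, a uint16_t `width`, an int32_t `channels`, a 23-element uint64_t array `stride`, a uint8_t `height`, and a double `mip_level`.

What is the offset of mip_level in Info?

0..4  depth  (4B, 4-aligned)
4..6  format  (2B, 2-aligned)
6..7  pitch  (1B, 1-aligned)
7..8  -- padding (1B)
8..10  width  (2B, 2-aligned)
10..12  -- padding (2B)
12..16  channels  (4B, 4-aligned)
16..200  stride  (184B, 8-aligned)
200..201  height  (1B, 1-aligned)
201..208  -- padding (7B)
208..216  mip_level  (8B, 8-aligned)

208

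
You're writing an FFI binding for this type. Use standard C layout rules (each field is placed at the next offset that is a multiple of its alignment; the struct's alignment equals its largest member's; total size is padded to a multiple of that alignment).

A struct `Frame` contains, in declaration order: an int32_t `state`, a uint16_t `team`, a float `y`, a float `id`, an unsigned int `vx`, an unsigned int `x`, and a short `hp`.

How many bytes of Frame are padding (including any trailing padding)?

state at 0 (size 4, align 4) → ends 4
team at 4 (size 2, align 2) → ends 6
pad 2 to align 4 for y
y at 8 (size 4, align 4) → ends 12
id at 12 (size 4, align 4) → ends 16
vx at 16 (size 4, align 4) → ends 20
x at 20 (size 4, align 4) → ends 24
hp at 24 (size 2, align 2) → ends 26
tail pad 2 to reach multiple of 4
total 28 bytes, alignment 4
data bytes 24, size 28 → padding 4

4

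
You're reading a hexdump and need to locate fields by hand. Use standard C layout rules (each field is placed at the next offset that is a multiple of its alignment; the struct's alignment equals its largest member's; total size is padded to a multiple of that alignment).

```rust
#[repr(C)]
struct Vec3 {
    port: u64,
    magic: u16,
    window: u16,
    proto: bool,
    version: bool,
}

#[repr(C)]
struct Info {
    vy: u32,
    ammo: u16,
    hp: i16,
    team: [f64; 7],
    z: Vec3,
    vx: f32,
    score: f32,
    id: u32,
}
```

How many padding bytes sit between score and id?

Vec3: 0..8  port  (8B, 8-aligned); 8..10  magic  (2B, 2-aligned); 10..12  window  (2B, 2-aligned); 12..13  proto  (1B, 1-aligned); 13..14  version  (1B, 1-aligned); 14..16  -- tail padding (2B); sizeof = 16, alignof = 8
0..4  vy  (4B, 4-aligned)
4..6  ammo  (2B, 2-aligned)
6..8  hp  (2B, 2-aligned)
8..64  team  (56B, 8-aligned)
64..80  z  (16B, 8-aligned)
80..84  vx  (4B, 4-aligned)
84..88  score  (4B, 4-aligned)
88..92  id  (4B, 4-aligned)

0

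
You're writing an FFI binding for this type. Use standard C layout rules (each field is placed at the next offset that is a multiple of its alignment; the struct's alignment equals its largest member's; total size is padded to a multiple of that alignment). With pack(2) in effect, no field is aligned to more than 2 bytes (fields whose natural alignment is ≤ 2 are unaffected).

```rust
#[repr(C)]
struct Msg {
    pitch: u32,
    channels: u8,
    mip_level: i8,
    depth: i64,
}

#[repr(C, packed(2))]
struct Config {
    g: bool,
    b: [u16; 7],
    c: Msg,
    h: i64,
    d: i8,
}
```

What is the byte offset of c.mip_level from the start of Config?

21

Msg: @0: pitch [4B, align 4] → 4; @4: channels [1B, align 1] → 5; @5: mip_level [1B, align 1] → 6; +2 pad (align 8); @8: depth [8B, align 8] → 16; size 16, align 8
@0: g [1B, align 1] → 1
+1 pad (align 2)
@2: b [14B, align 2] → 16
@16: c [16B, align 2] → 32
within Msg: mip_level at 5
16 + 5 = 21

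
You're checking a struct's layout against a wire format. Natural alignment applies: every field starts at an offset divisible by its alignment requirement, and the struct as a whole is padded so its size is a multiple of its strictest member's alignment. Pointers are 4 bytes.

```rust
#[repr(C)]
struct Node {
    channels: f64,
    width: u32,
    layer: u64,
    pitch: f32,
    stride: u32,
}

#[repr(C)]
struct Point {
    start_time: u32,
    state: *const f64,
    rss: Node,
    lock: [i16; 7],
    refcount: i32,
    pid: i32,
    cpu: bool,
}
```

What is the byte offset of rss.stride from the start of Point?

36

Node: channels at 0 (size 8, align 8) → ends 8; width at 8 (size 4, align 4) → ends 12; pad 4 to align 8 for layer; layer at 16 (size 8, align 8) → ends 24; pitch at 24 (size 4, align 4) → ends 28; stride at 28 (size 4, align 4) → ends 32; total 32 bytes, alignment 8
start_time at 0 (size 4, align 4) → ends 4
state at 4 (size 4, align 4) → ends 8
rss at 8 (size 32, align 8) → ends 40
within Node: stride at 28
8 + 28 = 36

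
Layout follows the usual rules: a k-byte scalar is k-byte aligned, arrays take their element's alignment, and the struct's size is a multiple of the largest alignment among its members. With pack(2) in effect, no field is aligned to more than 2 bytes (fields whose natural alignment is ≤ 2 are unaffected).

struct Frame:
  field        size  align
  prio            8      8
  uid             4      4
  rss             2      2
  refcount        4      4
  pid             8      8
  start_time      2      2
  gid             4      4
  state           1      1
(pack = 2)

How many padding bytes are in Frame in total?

0..8  prio  (8B, 2-aligned)
8..12  uid  (4B, 2-aligned)
12..14  rss  (2B, 2-aligned)
14..18  refcount  (4B, 2-aligned)
18..26  pid  (8B, 2-aligned)
26..28  start_time  (2B, 2-aligned)
28..32  gid  (4B, 2-aligned)
32..33  state  (1B, 1-aligned)
33..34  -- tail padding (1B)
sizeof = 34, alignof = 2
data bytes 33, size 34 → padding 1

1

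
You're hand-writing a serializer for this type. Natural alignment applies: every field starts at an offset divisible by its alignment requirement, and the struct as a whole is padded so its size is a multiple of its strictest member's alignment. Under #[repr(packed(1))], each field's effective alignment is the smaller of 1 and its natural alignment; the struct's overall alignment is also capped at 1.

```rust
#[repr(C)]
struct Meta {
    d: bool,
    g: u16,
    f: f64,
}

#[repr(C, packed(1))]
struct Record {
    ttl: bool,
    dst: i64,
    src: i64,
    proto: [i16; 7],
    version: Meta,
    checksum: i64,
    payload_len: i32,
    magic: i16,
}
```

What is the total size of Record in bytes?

61

Meta: 0..1  d  (1B, 1-aligned); 1..2  -- padding (1B); 2..4  g  (2B, 2-aligned); 4..8  -- padding (4B); 8..16  f  (8B, 8-aligned); sizeof = 16, alignof = 8
0..1  ttl  (1B, 1-aligned)
1..9  dst  (8B, 1-aligned)
9..17  src  (8B, 1-aligned)
17..31  proto  (14B, 1-aligned)
31..47  version  (16B, 1-aligned)
47..55  checksum  (8B, 1-aligned)
55..59  payload_len  (4B, 1-aligned)
59..61  magic  (2B, 1-aligned)
sizeof = 61, alignof = 1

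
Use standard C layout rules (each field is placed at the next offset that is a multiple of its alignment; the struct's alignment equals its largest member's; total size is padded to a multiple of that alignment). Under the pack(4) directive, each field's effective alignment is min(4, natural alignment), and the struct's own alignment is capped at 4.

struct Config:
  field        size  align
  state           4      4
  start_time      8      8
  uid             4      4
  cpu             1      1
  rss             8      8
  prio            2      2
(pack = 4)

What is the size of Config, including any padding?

@0: state [4B, align 4] → 4
@4: start_time [8B, align 4] → 12
@12: uid [4B, align 4] → 16
@16: cpu [1B, align 1] → 17
+3 pad (align 4)
@20: rss [8B, align 4] → 28
@28: prio [2B, align 2] → 30
+2 tail pad (align 4)
size 32, align 4

32 bytes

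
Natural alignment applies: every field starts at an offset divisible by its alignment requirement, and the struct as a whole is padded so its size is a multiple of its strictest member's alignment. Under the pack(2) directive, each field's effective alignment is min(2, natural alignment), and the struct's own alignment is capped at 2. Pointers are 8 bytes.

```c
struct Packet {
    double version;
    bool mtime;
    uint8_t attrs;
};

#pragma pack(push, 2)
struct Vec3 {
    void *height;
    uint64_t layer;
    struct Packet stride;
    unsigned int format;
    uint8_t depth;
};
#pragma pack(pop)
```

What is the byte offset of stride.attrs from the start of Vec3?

25

Packet: @0: version [8B, align 8] → 8; @8: mtime [1B, align 1] → 9; @9: attrs [1B, align 1] → 10; +6 tail pad (align 8); size 16, align 8
@0: height [8B, align 2] → 8
@8: layer [8B, align 2] → 16
@16: stride [16B, align 2] → 32
within Packet: attrs at 9
16 + 9 = 25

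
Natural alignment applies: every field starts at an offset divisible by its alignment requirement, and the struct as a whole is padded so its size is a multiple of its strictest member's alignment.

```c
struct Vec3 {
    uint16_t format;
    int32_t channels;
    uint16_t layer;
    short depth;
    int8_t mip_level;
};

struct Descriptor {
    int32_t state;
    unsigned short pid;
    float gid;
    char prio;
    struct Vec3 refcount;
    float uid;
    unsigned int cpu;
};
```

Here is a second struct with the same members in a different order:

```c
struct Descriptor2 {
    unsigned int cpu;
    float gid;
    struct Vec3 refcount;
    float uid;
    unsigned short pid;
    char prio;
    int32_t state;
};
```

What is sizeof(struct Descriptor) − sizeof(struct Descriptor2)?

Vec3: @0: format [2B, align 2] → 2; +2 pad (align 4); @4: channels [4B, align 4] → 8; @8: layer [2B, align 2] → 10; @10: depth [2B, align 2] → 12; @12: mip_level [1B, align 1] → 13; +3 tail pad (align 4); size 16, align 4
@0: state [4B, align 4] → 4
@4: pid [2B, align 2] → 6
+2 pad (align 4)
@8: gid [4B, align 4] → 12
@12: prio [1B, align 1] → 13
+3 pad (align 4)
@16: refcount [16B, align 4] → 32
@32: uid [4B, align 4] → 36
@36: cpu [4B, align 4] → 40
size 40, align 4
— Descriptor2 —
@0: cpu [4B, align 4] → 4
@4: gid [4B, align 4] → 8
@8: refcount [16B, align 4] → 24
@24: uid [4B, align 4] → 28
@28: pid [2B, align 2] → 30
@30: prio [1B, align 1] → 31
+1 pad (align 4)
@32: state [4B, align 4] → 36
size 36, align 4
40 − 36 = 4

4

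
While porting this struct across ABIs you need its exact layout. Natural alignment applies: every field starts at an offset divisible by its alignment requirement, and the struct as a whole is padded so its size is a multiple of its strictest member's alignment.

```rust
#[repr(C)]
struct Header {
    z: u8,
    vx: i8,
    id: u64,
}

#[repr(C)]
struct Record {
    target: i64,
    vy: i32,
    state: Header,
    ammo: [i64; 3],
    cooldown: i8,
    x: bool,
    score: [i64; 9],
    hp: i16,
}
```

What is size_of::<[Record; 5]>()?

Header: 0..1  z  (1B, 1-aligned); 1..2  vx  (1B, 1-aligned); 2..8  -- padding (6B); 8..16  id  (8B, 8-aligned); sizeof = 16, alignof = 8
0..8  target  (8B, 8-aligned)
8..12  vy  (4B, 4-aligned)
12..16  -- padding (4B)
16..32  state  (16B, 8-aligned)
32..56  ammo  (24B, 8-aligned)
56..57  cooldown  (1B, 1-aligned)
57..58  x  (1B, 1-aligned)
58..64  -- padding (6B)
64..136  score  (72B, 8-aligned)
136..138  hp  (2B, 2-aligned)
138..144  -- tail padding (6B)
sizeof = 144, alignof = 8
array of 5: 5 × 144 = 720

720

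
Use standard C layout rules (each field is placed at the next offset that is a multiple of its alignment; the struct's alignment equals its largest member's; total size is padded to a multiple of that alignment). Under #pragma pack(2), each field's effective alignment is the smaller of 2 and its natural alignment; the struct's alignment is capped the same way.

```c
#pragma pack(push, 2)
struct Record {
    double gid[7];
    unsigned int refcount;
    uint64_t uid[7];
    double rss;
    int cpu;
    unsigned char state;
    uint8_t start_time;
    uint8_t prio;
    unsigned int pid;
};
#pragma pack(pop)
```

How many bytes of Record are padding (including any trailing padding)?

1

0..56  gid  (56B, 2-aligned)
56..60  refcount  (4B, 2-aligned)
60..116  uid  (56B, 2-aligned)
116..124  rss  (8B, 2-aligned)
124..128  cpu  (4B, 2-aligned)
128..129  state  (1B, 1-aligned)
129..130  start_time  (1B, 1-aligned)
130..131  prio  (1B, 1-aligned)
131..132  -- padding (1B)
132..136  pid  (4B, 2-aligned)
sizeof = 136, alignof = 2
data bytes 135, size 136 → padding 1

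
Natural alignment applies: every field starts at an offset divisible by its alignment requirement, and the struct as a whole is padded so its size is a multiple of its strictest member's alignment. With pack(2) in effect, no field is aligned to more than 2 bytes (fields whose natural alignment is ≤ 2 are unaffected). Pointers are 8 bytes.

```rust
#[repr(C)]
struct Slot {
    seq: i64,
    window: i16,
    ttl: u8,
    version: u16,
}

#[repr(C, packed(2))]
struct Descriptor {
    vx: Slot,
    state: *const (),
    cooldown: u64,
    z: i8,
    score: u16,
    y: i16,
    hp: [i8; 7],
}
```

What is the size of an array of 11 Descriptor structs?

Slot: 0..8  seq  (8B, 8-aligned); 8..10  window  (2B, 2-aligned); 10..11  ttl  (1B, 1-aligned); 11..12  -- padding (1B); 12..14  version  (2B, 2-aligned); 14..16  -- tail padding (2B); sizeof = 16, alignof = 8
0..16  vx  (16B, 2-aligned)
16..24  state  (8B, 2-aligned)
24..32  cooldown  (8B, 2-aligned)
32..33  z  (1B, 1-aligned)
33..34  -- padding (1B)
34..36  score  (2B, 2-aligned)
36..38  y  (2B, 2-aligned)
38..45  hp  (7B, 1-aligned)
45..46  -- tail padding (1B)
sizeof = 46, alignof = 2
array of 11: 11 × 46 = 506

506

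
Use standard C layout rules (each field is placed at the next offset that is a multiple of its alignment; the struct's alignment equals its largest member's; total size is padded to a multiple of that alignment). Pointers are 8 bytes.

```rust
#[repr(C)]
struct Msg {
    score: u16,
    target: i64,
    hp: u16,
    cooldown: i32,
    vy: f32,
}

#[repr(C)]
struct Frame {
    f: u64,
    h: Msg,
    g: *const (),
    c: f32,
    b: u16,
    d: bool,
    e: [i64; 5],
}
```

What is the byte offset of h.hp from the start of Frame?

24

Msg: score at 0 (size 2, align 2) → ends 2; pad 6 to align 8 for target; target at 8 (size 8, align 8) → ends 16; hp at 16 (size 2, align 2) → ends 18; pad 2 to align 4 for cooldown; cooldown at 20 (size 4, align 4) → ends 24; vy at 24 (size 4, align 4) → ends 28; tail pad 4 to reach multiple of 8; total 32 bytes, alignment 8
f at 0 (size 8, align 8) → ends 8
h at 8 (size 32, align 8) → ends 40
within Msg: hp at 16
8 + 16 = 24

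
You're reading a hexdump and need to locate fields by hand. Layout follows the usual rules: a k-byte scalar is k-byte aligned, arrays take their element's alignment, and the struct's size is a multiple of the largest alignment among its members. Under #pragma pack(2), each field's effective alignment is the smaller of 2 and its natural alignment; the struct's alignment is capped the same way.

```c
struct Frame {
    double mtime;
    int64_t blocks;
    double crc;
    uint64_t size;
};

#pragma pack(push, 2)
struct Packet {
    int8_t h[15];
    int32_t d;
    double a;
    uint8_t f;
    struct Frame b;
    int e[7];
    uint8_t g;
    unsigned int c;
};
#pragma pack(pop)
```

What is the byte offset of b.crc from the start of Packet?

Frame: 0..8  mtime  (8B, 8-aligned); 8..16  blocks  (8B, 8-aligned); 16..24  crc  (8B, 8-aligned); 24..32  size  (8B, 8-aligned); sizeof = 32, alignof = 8
0..15  h  (15B, 1-aligned)
15..16  -- padding (1B)
16..20  d  (4B, 2-aligned)
20..28  a  (8B, 2-aligned)
28..29  f  (1B, 1-aligned)
29..30  -- padding (1B)
30..62  b  (32B, 2-aligned)
within Frame: crc at 16
30 + 16 = 46

46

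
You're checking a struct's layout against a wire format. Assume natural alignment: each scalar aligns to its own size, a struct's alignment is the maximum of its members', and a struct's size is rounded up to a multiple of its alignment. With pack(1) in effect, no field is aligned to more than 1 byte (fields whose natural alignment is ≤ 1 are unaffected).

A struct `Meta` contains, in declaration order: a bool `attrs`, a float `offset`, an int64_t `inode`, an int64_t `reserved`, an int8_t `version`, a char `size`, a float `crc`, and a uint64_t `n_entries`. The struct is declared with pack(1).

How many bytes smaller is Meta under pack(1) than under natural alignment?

5

natural layout:
  @0: attrs [1B, align 1] → 1
  +3 pad (align 4)
  @4: offset [4B, align 4] → 8
  @8: inode [8B, align 8] → 16
  @16: reserved [8B, align 8] → 24
  @24: version [1B, align 1] → 25
  @25: size [1B, align 1] → 26
  +2 pad (align 4)
  @28: crc [4B, align 4] → 32
  @32: n_entries [8B, align 8] → 40
  size 40, align 8
packed(1) layout:
  @0: attrs [1B, align 1] → 1
  @1: offset [4B, align 1] → 5
  @5: inode [8B, align 1] → 13
  @13: reserved [8B, align 1] → 21
  @21: version [1B, align 1] → 22
  @22: size [1B, align 1] → 23
  @23: crc [4B, align 1] → 27
  @27: n_entries [8B, align 1] → 35
  size 35, align 1
40 − 35 = 5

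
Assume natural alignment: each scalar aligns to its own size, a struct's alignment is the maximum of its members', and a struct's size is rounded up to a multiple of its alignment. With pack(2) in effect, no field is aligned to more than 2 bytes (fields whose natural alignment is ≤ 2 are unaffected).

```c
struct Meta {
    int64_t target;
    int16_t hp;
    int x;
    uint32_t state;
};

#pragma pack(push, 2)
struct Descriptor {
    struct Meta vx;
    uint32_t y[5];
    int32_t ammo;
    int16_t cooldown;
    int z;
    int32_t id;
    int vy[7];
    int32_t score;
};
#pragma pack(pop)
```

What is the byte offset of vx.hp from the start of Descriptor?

Meta: target at 0 (size 8, align 8) → ends 8; hp at 8 (size 2, align 2) → ends 10; pad 2 to align 4 for x; x at 12 (size 4, align 4) → ends 16; state at 16 (size 4, align 4) → ends 20; tail pad 4 to reach multiple of 8; total 24 bytes, alignment 8
vx at 0 (size 24, align 2) → ends 24
within Meta: hp at 8
0 + 8 = 8

8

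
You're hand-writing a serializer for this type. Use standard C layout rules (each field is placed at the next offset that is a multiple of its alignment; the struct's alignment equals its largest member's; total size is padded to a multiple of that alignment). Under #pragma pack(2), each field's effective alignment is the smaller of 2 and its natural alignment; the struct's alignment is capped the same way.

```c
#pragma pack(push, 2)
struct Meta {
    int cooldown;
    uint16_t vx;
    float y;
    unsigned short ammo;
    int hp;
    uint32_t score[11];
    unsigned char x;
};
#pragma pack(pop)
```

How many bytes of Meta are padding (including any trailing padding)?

1

@0: cooldown [4B, align 2] → 4
@4: vx [2B, align 2] → 6
@6: y [4B, align 2] → 10
@10: ammo [2B, align 2] → 12
@12: hp [4B, align 2] → 16
@16: score [44B, align 2] → 60
@60: x [1B, align 1] → 61
+1 tail pad (align 2)
size 62, align 2
data bytes 61, size 62 → padding 1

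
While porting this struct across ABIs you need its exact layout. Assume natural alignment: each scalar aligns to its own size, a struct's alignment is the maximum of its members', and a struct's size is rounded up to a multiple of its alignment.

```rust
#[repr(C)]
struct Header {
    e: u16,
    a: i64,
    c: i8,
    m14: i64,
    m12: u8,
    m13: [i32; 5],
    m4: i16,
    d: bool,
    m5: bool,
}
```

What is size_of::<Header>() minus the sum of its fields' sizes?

20

@0: e [2B, align 2] → 2
+6 pad (align 8)
@8: a [8B, align 8] → 16
@16: c [1B, align 1] → 17
+7 pad (align 8)
@24: m14 [8B, align 8] → 32
@32: m12 [1B, align 1] → 33
+3 pad (align 4)
@36: m13 [20B, align 4] → 56
@56: m4 [2B, align 2] → 58
@58: d [1B, align 1] → 59
@59: m5 [1B, align 1] → 60
+4 tail pad (align 8)
size 64, align 8
data bytes 44, size 64 → padding 20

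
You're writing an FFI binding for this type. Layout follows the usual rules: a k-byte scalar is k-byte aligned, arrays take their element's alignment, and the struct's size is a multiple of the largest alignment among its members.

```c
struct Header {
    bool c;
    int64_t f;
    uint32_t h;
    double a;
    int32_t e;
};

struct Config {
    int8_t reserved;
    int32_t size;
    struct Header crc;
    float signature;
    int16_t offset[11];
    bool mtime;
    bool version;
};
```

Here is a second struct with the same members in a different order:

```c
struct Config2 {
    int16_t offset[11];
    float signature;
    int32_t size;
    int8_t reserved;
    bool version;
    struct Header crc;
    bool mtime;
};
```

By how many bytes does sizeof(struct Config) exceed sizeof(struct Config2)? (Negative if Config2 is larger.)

-8

Header: 0..1  c  (1B, 1-aligned); 1..8  -- padding (7B); 8..16  f  (8B, 8-aligned); 16..20  h  (4B, 4-aligned); 20..24  -- padding (4B); 24..32  a  (8B, 8-aligned); 32..36  e  (4B, 4-aligned); 36..40  -- tail padding (4B); sizeof = 40, alignof = 8
0..1  reserved  (1B, 1-aligned)
1..4  -- padding (3B)
4..8  size  (4B, 4-aligned)
8..48  crc  (40B, 8-aligned)
48..52  signature  (4B, 4-aligned)
52..74  offset  (22B, 2-aligned)
74..75  mtime  (1B, 1-aligned)
75..76  version  (1B, 1-aligned)
76..80  -- tail padding (4B)
sizeof = 80, alignof = 8
— Config2 —
0..22  offset  (22B, 2-aligned)
22..24  -- padding (2B)
24..28  signature  (4B, 4-aligned)
28..32  size  (4B, 4-aligned)
32..33  reserved  (1B, 1-aligned)
33..34  version  (1B, 1-aligned)
34..40  -- padding (6B)
40..80  crc  (40B, 8-aligned)
80..81  mtime  (1B, 1-aligned)
81..88  -- tail padding (7B)
sizeof = 88, alignof = 8
80 − 88 = -8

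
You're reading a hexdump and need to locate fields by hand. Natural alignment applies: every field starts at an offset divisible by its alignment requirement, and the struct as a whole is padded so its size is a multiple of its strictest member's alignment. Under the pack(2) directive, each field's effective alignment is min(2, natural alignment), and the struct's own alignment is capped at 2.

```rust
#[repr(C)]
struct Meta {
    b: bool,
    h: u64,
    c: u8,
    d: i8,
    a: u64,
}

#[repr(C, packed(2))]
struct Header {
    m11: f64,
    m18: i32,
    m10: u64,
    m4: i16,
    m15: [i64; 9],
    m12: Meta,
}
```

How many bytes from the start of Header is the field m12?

Meta: b at 0 (size 1, align 1) → ends 1; pad 7 to align 8 for h; h at 8 (size 8, align 8) → ends 16; c at 16 (size 1, align 1) → ends 17; d at 17 (size 1, align 1) → ends 18; pad 6 to align 8 for a; a at 24 (size 8, align 8) → ends 32; total 32 bytes, alignment 8
m11 at 0 (size 8, align 2) → ends 8
m18 at 8 (size 4, align 2) → ends 12
m10 at 12 (size 8, align 2) → ends 20
m4 at 20 (size 2, align 2) → ends 22
m15 at 22 (size 72, align 2) → ends 94
m12 at 94 (size 32, align 2) → ends 126

94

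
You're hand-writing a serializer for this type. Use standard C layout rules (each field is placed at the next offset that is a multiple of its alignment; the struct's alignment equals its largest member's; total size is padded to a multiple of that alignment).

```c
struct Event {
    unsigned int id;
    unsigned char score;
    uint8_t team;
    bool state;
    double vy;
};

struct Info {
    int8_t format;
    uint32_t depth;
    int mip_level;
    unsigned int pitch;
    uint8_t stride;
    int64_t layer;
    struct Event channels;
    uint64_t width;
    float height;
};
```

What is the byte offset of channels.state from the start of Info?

Event: id at 0 (size 4, align 4) → ends 4; score at 4 (size 1, align 1) → ends 5; team at 5 (size 1, align 1) → ends 6; state at 6 (size 1, align 1) → ends 7; pad 1 to align 8 for vy; vy at 8 (size 8, align 8) → ends 16; total 16 bytes, alignment 8
format at 0 (size 1, align 1) → ends 1
pad 3 to align 4 for depth
depth at 4 (size 4, align 4) → ends 8
mip_level at 8 (size 4, align 4) → ends 12
pitch at 12 (size 4, align 4) → ends 16
stride at 16 (size 1, align 1) → ends 17
pad 7 to align 8 for layer
layer at 24 (size 8, align 8) → ends 32
channels at 32 (size 16, align 8) → ends 48
within Event: state at 6
32 + 6 = 38

38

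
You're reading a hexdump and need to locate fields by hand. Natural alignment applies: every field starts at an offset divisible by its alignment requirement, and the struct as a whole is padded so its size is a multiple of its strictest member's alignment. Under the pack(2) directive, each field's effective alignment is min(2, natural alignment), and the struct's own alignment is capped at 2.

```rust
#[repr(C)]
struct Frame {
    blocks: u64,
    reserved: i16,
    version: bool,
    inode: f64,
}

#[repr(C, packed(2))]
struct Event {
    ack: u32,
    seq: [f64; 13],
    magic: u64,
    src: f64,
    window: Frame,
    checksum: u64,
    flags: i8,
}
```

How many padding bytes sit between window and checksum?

0

Frame: @0: blocks [8B, align 8] → 8; @8: reserved [2B, align 2] → 10; @10: version [1B, align 1] → 11; +5 pad (align 8); @16: inode [8B, align 8] → 24; size 24, align 8
@0: ack [4B, align 2] → 4
@4: seq [104B, align 2] → 108
@108: magic [8B, align 2] → 116
@116: src [8B, align 2] → 124
@124: window [24B, align 2] → 148
@148: checksum [8B, align 2] → 156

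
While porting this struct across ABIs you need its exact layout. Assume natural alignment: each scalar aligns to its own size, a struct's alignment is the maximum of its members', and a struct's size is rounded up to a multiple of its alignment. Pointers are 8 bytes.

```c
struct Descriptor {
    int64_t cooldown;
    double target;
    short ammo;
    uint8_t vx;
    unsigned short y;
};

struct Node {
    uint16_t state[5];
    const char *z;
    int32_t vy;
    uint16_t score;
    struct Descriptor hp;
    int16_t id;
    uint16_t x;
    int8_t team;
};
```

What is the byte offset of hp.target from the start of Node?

Descriptor: 0..8  cooldown  (8B, 8-aligned); 8..16  target  (8B, 8-aligned); 16..18  ammo  (2B, 2-aligned); 18..19  vx  (1B, 1-aligned); 19..20  -- padding (1B); 20..22  y  (2B, 2-aligned); 22..24  -- tail padding (2B); sizeof = 24, alignof = 8
0..10  state  (10B, 2-aligned)
10..16  -- padding (6B)
16..24  z  (8B, 8-aligned)
24..28  vy  (4B, 4-aligned)
28..30  score  (2B, 2-aligned)
30..32  -- padding (2B)
32..56  hp  (24B, 8-aligned)
within Descriptor: target at 8
32 + 8 = 40

40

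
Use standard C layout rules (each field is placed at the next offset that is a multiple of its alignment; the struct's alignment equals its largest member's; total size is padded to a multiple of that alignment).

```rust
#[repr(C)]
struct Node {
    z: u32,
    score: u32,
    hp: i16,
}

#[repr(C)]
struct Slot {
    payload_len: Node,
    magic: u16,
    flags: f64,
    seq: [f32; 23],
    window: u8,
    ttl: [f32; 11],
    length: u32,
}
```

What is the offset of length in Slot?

164

Node: z at 0 (size 4, align 4) → ends 4; score at 4 (size 4, align 4) → ends 8; hp at 8 (size 2, align 2) → ends 10; tail pad 2 to reach multiple of 4; total 12 bytes, alignment 4
payload_len at 0 (size 12, align 4) → ends 12
magic at 12 (size 2, align 2) → ends 14
pad 2 to align 8 for flags
flags at 16 (size 8, align 8) → ends 24
seq at 24 (size 92, align 4) → ends 116
window at 116 (size 1, align 1) → ends 117
pad 3 to align 4 for ttl
ttl at 120 (size 44, align 4) → ends 164
length at 164 (size 4, align 4) → ends 168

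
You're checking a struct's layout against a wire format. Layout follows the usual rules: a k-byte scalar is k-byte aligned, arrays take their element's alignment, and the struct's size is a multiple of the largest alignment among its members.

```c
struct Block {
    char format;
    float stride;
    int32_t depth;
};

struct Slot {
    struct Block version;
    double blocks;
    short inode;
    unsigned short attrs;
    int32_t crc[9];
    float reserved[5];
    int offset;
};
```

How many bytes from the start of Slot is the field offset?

Block: @0: format [1B, align 1] → 1; +3 pad (align 4); @4: stride [4B, align 4] → 8; @8: depth [4B, align 4] → 12; size 12, align 4
@0: version [12B, align 4] → 12
+4 pad (align 8)
@16: blocks [8B, align 8] → 24
@24: inode [2B, align 2] → 26
@26: attrs [2B, align 2] → 28
@28: crc [36B, align 4] → 64
@64: reserved [20B, align 4] → 84
@84: offset [4B, align 4] → 88

84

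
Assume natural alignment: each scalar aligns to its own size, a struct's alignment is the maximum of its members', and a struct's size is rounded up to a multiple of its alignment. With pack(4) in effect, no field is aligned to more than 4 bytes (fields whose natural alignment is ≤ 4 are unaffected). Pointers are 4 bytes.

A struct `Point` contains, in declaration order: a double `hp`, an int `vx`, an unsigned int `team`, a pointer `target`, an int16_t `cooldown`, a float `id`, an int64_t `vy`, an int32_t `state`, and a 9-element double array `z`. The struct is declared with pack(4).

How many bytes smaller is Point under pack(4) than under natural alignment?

8

natural layout:
  hp at 0 (size 8, align 8) → ends 8
  vx at 8 (size 4, align 4) → ends 12
  team at 12 (size 4, align 4) → ends 16
  target at 16 (size 4, align 4) → ends 20
  cooldown at 20 (size 2, align 2) → ends 22
  pad 2 to align 4 for id
  id at 24 (size 4, align 4) → ends 28
  pad 4 to align 8 for vy
  vy at 32 (size 8, align 8) → ends 40
  state at 40 (size 4, align 4) → ends 44
  pad 4 to align 8 for z
  z at 48 (size 72, align 8) → ends 120
  total 120 bytes, alignment 8
packed(4) layout:
  hp at 0 (size 8, align 4) → ends 8
  vx at 8 (size 4, align 4) → ends 12
  team at 12 (size 4, align 4) → ends 16
  target at 16 (size 4, align 4) → ends 20
  cooldown at 20 (size 2, align 2) → ends 22
  pad 2 to align 4 for id
  id at 24 (size 4, align 4) → ends 28
  vy at 28 (size 8, align 4) → ends 36
  state at 36 (size 4, align 4) → ends 40
  z at 40 (size 72, align 4) → ends 112
  total 112 bytes, alignment 4
120 − 112 = 8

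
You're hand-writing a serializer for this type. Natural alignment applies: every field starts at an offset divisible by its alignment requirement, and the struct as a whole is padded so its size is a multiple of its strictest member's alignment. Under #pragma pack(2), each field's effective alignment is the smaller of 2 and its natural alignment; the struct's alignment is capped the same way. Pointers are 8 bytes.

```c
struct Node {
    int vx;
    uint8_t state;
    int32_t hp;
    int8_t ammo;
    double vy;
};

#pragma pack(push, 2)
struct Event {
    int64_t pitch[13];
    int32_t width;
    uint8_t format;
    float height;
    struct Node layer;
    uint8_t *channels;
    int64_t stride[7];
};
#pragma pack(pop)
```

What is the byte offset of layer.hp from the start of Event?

Node: vx at 0 (size 4, align 4) → ends 4; state at 4 (size 1, align 1) → ends 5; pad 3 to align 4 for hp; hp at 8 (size 4, align 4) → ends 12; ammo at 12 (size 1, align 1) → ends 13; pad 3 to align 8 for vy; vy at 16 (size 8, align 8) → ends 24; total 24 bytes, alignment 8
pitch at 0 (size 104, align 2) → ends 104
width at 104 (size 4, align 2) → ends 108
format at 108 (size 1, align 1) → ends 109
pad 1 to align 2 for height
height at 110 (size 4, align 2) → ends 114
layer at 114 (size 24, align 2) → ends 138
within Node: hp at 8
114 + 8 = 122

122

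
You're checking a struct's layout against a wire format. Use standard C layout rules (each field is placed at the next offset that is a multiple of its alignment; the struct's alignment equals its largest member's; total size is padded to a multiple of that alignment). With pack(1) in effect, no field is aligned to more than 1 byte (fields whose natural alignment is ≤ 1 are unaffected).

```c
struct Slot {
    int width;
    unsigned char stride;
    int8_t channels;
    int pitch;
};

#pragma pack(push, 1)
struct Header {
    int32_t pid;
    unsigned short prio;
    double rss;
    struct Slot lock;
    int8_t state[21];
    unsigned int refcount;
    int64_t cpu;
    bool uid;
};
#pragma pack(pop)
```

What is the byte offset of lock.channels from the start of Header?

Slot: @0: width [4B, align 4] → 4; @4: stride [1B, align 1] → 5; @5: channels [1B, align 1] → 6; +2 pad (align 4); @8: pitch [4B, align 4] → 12; size 12, align 4
@0: pid [4B, align 1] → 4
@4: prio [2B, align 1] → 6
@6: rss [8B, align 1] → 14
@14: lock [12B, align 1] → 26
within Slot: channels at 5
14 + 5 = 19

19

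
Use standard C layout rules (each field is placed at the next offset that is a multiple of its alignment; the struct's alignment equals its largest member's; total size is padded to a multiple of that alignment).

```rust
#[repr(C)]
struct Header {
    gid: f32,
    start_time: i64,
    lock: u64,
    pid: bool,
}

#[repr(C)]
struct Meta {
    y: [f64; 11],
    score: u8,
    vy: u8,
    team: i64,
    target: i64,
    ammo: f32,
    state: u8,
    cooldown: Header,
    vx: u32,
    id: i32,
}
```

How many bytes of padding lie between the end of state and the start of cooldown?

Header: gid at 0 (size 4, align 4) → ends 4; pad 4 to align 8 for start_time; start_time at 8 (size 8, align 8) → ends 16; lock at 16 (size 8, align 8) → ends 24; pid at 24 (size 1, align 1) → ends 25; tail pad 7 to reach multiple of 8; total 32 bytes, alignment 8
y at 0 (size 88, align 8) → ends 88
score at 88 (size 1, align 1) → ends 89
vy at 89 (size 1, align 1) → ends 90
pad 6 to align 8 for team
team at 96 (size 8, align 8) → ends 104
target at 104 (size 8, align 8) → ends 112
ammo at 112 (size 4, align 4) → ends 116
state at 116 (size 1, align 1) → ends 117
pad 3 to align 8 for cooldown
cooldown at 120 (size 32, align 8) → ends 152

3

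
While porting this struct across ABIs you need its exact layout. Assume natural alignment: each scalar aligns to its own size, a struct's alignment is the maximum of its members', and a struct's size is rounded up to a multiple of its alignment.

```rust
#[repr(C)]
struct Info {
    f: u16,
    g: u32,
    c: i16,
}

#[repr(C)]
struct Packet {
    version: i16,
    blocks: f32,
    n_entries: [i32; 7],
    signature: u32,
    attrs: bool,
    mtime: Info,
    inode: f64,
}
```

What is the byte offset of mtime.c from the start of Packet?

52

Info: 0..2  f  (2B, 2-aligned); 2..4  -- padding (2B); 4..8  g  (4B, 4-aligned); 8..10  c  (2B, 2-aligned); 10..12  -- tail padding (2B); sizeof = 12, alignof = 4
0..2  version  (2B, 2-aligned)
2..4  -- padding (2B)
4..8  blocks  (4B, 4-aligned)
8..36  n_entries  (28B, 4-aligned)
36..40  signature  (4B, 4-aligned)
40..41  attrs  (1B, 1-aligned)
41..44  -- padding (3B)
44..56  mtime  (12B, 4-aligned)
within Info: c at 8
44 + 8 = 52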